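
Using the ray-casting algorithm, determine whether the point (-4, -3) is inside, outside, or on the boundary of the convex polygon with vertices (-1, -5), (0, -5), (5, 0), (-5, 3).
The point (-4, -3) lies strictly outside the polygon

Cast a horizontal ray to the right from the query point and count how many polygon edges it crosses (each edge strictly once or zero times, handled with the usual half-open convention). 
Parity of crossings → even ⇒ outside.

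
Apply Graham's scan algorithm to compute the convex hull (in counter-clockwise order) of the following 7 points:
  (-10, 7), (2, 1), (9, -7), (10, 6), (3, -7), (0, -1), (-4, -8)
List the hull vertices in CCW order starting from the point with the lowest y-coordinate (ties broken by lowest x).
Hull (CCW) = [(-4, -8), (9, -7), (10, 6), (-10, 7)]

Graham scan procedure:
  1. Find the pivot p₀ = point with lowest y (tie → lowest x): (-4, -8).
  2. Sort the remaining points by polar angle around p₀.
  3. Walk through sorted points, maintaining a stack; pop the top while the last three entries make a non-left turn (cross product ≤ 0).
  4. Final stack is the convex hull in CCW order: (-4, -8), (9, -7), (10, 6), (-10, 7).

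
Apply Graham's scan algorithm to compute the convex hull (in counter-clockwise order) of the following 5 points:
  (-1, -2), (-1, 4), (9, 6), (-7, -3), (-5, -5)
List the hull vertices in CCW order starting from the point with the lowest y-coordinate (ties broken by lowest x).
Hull (CCW) = [(-5, -5), (-1, -2), (9, 6), (-1, 4), (-7, -3)]

Graham scan procedure:
  1. Find the pivot p₀ = point with lowest y (tie → lowest x): (-5, -5).
  2. Sort the remaining points by polar angle around p₀.
  3. Walk through sorted points, maintaining a stack; pop the top while the last three entries make a non-left turn (cross product ≤ 0).
  4. Final stack is the convex hull in CCW order: (-5, -5), (-1, -2), (9, 6), (-1, 4), (-7, -3).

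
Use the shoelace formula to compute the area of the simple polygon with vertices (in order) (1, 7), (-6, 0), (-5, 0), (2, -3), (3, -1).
Area = 43

Shoelace formula: Area = (1/2) |Σ_i (x_i · y_{i+1} − x_{i+1} · y_i)| (indices mod n). Compute each cross term:
  (1)(0) − (-6)(7) = 42
  (-6)(0) − (-5)(0) = 0
  (-5)(-3) − (2)(0) = 15
  (2)(-1) − (3)(-3) = 7
  (3)(7) − (1)(-1) = 22
Sum = 86, so (signed) Area = 86/2 = 43, |Area| = 43.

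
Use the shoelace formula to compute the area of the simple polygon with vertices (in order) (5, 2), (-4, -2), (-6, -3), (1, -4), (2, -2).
Area = 45/2

Shoelace formula: Area = (1/2) |Σ_i (x_i · y_{i+1} − x_{i+1} · y_i)| (indices mod n). Compute each cross term:
  (5)(-2) − (-4)(2) = -2
  (-4)(-3) − (-6)(-2) = 0
  (-6)(-4) − (1)(-3) = 27
  (1)(-2) − (2)(-4) = 6
  (2)(2) − (5)(-2) = 14
Sum = 45, so (signed) Area = 45/2 = 45/2, |Area| = 45/2.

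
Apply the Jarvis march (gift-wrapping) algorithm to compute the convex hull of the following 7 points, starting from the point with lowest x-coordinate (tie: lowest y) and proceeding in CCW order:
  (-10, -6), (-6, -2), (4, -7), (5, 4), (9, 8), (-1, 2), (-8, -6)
Hull (CCW) = [(-10, -6), (4, -7), (9, 8), (-1, 2), (-6, -2)]

Jarvis march: at each step, from the current hull vertex p, select the next vertex q as the point such that every other point lies strictly to the left of (or on) the directed line p → q. (Equivalently: for every other point r, the cross product (q − p) × (r − p) ≥ 0.)
Starting point (lowest x, tie lowest y): (-10, -6). Wrap until returning to start. Resulting hull: (-10, -6), (4, -7), (9, 8), (-1, 2), (-6, -2).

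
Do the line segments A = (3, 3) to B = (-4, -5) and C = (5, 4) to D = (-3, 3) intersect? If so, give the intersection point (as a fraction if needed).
No (intersection of containing lines falls outside at least one segment)

Parametrize and solve: t = -2/19, s = 3/19. At least one of these is outside [0, 1], so the segments do not intersect.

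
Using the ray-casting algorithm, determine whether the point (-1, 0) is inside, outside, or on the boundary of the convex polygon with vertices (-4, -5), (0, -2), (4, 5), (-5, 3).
The point (-1, 0) lies strictly inside the polygon

Cast a horizontal ray to the right from the query point and count how many polygon edges it crosses (each edge strictly once or zero times, handled with the usual half-open convention). 
Parity of crossings → odd ⇒ inside.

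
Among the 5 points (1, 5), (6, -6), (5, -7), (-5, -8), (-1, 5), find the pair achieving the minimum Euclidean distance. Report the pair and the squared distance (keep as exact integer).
Pair = ((6, -6), (5, -7)); squared distance = 2

Compute all C(5, 2) = 10 pairwise squared distances (x_i − x_j)² + (y_i − y_j)². The minimum is 2, attained by the pair ((6, -6), (5, -7)).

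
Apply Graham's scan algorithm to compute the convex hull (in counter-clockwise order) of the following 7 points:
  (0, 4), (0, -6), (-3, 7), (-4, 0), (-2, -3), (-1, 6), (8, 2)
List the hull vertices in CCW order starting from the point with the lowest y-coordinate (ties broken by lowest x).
Hull (CCW) = [(0, -6), (8, 2), (-3, 7), (-4, 0)]

Graham scan procedure:
  1. Find the pivot p₀ = point with lowest y (tie → lowest x): (0, -6).
  2. Sort the remaining points by polar angle around p₀.
  3. Walk through sorted points, maintaining a stack; pop the top while the last three entries make a non-left turn (cross product ≤ 0).
  4. Final stack is the convex hull in CCW order: (0, -6), (8, 2), (-3, 7), (-4, 0).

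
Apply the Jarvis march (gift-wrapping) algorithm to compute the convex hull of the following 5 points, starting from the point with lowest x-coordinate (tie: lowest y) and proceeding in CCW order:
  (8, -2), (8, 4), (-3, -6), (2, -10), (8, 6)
Hull (CCW) = [(-3, -6), (2, -10), (8, -2), (8, 6)]

Jarvis march: at each step, from the current hull vertex p, select the next vertex q as the point such that every other point lies strictly to the left of (or on) the directed line p → q. (Equivalently: for every other point r, the cross product (q − p) × (r − p) ≥ 0.)
Starting point (lowest x, tie lowest y): (-3, -6). Wrap until returning to start. Resulting hull: (-3, -6), (2, -10), (8, -2), (8, 6).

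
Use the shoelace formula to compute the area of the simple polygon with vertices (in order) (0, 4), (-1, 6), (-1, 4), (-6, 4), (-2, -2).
Area = 19

Shoelace formula: Area = (1/2) |Σ_i (x_i · y_{i+1} − x_{i+1} · y_i)| (indices mod n). Compute each cross term:
  (0)(6) − (-1)(4) = 4
  (-1)(4) − (-1)(6) = 2
  (-1)(4) − (-6)(4) = 20
  (-6)(-2) − (-2)(4) = 20
  (-2)(4) − (0)(-2) = -8
Sum = 38, so (signed) Area = 38/2 = 19, |Area| = 19.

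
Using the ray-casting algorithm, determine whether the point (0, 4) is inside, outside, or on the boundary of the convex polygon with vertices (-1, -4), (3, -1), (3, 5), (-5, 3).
The point (0, 4) lies strictly inside the polygon

Cast a horizontal ray to the right from the query point and count how many polygon edges it crosses (each edge strictly once or zero times, handled with the usual half-open convention). 
Parity of crossings → odd ⇒ inside.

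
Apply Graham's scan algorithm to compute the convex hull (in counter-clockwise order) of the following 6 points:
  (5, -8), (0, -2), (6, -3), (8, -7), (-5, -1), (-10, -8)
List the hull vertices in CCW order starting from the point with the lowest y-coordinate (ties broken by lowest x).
Hull (CCW) = [(-10, -8), (5, -8), (8, -7), (6, -3), (-5, -1)]

Graham scan procedure:
  1. Find the pivot p₀ = point with lowest y (tie → lowest x): (-10, -8).
  2. Sort the remaining points by polar angle around p₀.
  3. Walk through sorted points, maintaining a stack; pop the top while the last three entries make a non-left turn (cross product ≤ 0).
  4. Final stack is the convex hull in CCW order: (-10, -8), (5, -8), (8, -7), (6, -3), (-5, -1).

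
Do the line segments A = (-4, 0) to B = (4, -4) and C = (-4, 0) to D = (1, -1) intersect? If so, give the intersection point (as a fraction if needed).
Yes; intersection at (-4, 0) (t = 0 on AB, s = 0 on CD)

Parametrize AB as A + t(B − A) = (-4 + 8 t, 0 + -4 t) and CD as C + s(D − C) = (-4 + 5 s, 0 + -1 s). Solve the linear system for (t, s). Determinant = -12 ≠ 0, so a unique intersection of the containing lines exists. Solution: t = 0, s = 0 — both in [0, 1], so the segments cross. Intersection point: (-4, 0).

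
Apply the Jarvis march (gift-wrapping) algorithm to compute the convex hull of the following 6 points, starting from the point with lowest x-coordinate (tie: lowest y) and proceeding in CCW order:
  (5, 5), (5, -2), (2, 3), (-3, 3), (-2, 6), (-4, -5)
Hull (CCW) = [(-4, -5), (5, -2), (5, 5), (-2, 6), (-3, 3)]

Jarvis march: at each step, from the current hull vertex p, select the next vertex q as the point such that every other point lies strictly to the left of (or on) the directed line p → q. (Equivalently: for every other point r, the cross product (q − p) × (r − p) ≥ 0.)
Starting point (lowest x, tie lowest y): (-4, -5). Wrap until returning to start. Resulting hull: (-4, -5), (5, -2), (5, 5), (-2, 6), (-3, 3).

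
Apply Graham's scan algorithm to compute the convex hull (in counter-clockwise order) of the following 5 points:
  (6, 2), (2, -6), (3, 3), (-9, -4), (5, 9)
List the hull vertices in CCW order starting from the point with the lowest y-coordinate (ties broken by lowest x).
Hull (CCW) = [(2, -6), (6, 2), (5, 9), (-9, -4)]

Graham scan procedure:
  1. Find the pivot p₀ = point with lowest y (tie → lowest x): (2, -6).
  2. Sort the remaining points by polar angle around p₀.
  3. Walk through sorted points, maintaining a stack; pop the top while the last three entries make a non-left turn (cross product ≤ 0).
  4. Final stack is the convex hull in CCW order: (2, -6), (6, 2), (5, 9), (-9, -4).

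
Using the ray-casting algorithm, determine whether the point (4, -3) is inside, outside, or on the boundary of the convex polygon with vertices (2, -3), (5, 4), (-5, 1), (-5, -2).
The point (4, -3) lies strictly outside the polygon

Cast a horizontal ray to the right from the query point and count how many polygon edges it crosses (each edge strictly once or zero times, handled with the usual half-open convention). 
Parity of crossings → even ⇒ outside.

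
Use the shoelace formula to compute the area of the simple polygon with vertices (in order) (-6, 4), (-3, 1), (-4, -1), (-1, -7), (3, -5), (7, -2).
Area = 111/2

Shoelace formula: Area = (1/2) |Σ_i (x_i · y_{i+1} − x_{i+1} · y_i)| (indices mod n). Compute each cross term:
  (-6)(1) − (-3)(4) = 6
  (-3)(-1) − (-4)(1) = 7
  (-4)(-7) − (-1)(-1) = 27
  (-1)(-5) − (3)(-7) = 26
  (3)(-2) − (7)(-5) = 29
  (7)(4) − (-6)(-2) = 16
Sum = 111, so (signed) Area = 111/2 = 111/2, |Area| = 111/2.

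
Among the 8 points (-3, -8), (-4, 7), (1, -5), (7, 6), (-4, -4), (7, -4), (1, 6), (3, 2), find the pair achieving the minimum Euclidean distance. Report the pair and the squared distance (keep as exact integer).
Pair = ((-3, -8), (-4, -4)); squared distance = 17

Compute all C(8, 2) = 28 pairwise squared distances (x_i − x_j)² + (y_i − y_j)². The minimum is 17, attained by the pair ((-3, -8), (-4, -4)).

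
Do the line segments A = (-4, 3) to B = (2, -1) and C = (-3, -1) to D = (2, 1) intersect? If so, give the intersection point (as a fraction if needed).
Yes; intersection at (1/8, 1/4) (t = 11/16 on AB, s = 5/8 on CD)

Parametrize AB as A + t(B − A) = (-4 + 6 t, 3 + -4 t) and CD as C + s(D − C) = (-3 + 5 s, -1 + 2 s). Solve the linear system for (t, s). Determinant = -32 ≠ 0, so a unique intersection of the containing lines exists. Solution: t = 11/16, s = 5/8 — both in [0, 1], so the segments cross. Intersection point: (1/8, 1/4).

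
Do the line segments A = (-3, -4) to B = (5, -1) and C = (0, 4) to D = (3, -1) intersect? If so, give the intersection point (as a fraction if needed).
No (intersection of containing lines falls outside at least one segment)

Parametrize and solve: t = 39/49, s = 55/49. At least one of these is outside [0, 1], so the segments do not intersect.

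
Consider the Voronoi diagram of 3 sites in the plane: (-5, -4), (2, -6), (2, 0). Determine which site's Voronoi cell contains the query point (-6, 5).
Nearest site = (-5, -4)

The Voronoi cell of site s contains exactly those query points closer to s than to any other site. Compute squared distances from q = (-6, 5) to each site:
  (-5 − -6)² + (-4 − 5)² = 82
  (2 − -6)² + (0 − 5)² = 89
  (2 − -6)² + (-6 − 5)² = 185
Minimum is attained by (-5, -4), so q lies in its Voronoi cell.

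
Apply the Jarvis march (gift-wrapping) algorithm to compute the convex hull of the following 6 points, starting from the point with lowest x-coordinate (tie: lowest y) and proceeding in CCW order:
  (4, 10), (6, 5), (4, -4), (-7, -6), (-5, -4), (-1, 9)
Hull (CCW) = [(-7, -6), (4, -4), (6, 5), (4, 10), (-1, 9)]

Jarvis march: at each step, from the current hull vertex p, select the next vertex q as the point such that every other point lies strictly to the left of (or on) the directed line p → q. (Equivalently: for every other point r, the cross product (q − p) × (r − p) ≥ 0.)
Starting point (lowest x, tie lowest y): (-7, -6). Wrap until returning to start. Resulting hull: (-7, -6), (4, -4), (6, 5), (4, 10), (-1, 9).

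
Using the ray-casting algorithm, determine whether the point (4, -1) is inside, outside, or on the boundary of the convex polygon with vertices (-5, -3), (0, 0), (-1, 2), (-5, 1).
The point (4, -1) lies strictly outside the polygon

Cast a horizontal ray to the right from the query point and count how many polygon edges it crosses (each edge strictly once or zero times, handled with the usual half-open convention). 
Parity of crossings → even ⇒ outside.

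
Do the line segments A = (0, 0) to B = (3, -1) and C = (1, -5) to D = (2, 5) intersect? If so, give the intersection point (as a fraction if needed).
Yes; intersection at (45/31, -15/31) (t = 15/31 on AB, s = 14/31 on CD)

Parametrize AB as A + t(B − A) = (0 + 3 t, 0 + -1 t) and CD as C + s(D − C) = (1 + 1 s, -5 + 10 s). Solve the linear system for (t, s). Determinant = -31 ≠ 0, so a unique intersection of the containing lines exists. Solution: t = 15/31, s = 14/31 — both in [0, 1], so the segments cross. Intersection point: (45/31, -15/31).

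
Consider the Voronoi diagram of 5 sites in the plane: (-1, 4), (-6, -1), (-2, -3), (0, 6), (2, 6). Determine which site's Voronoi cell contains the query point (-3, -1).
Nearest site = (-2, -3)

The Voronoi cell of site s contains exactly those query points closer to s than to any other site. Compute squared distances from q = (-3, -1) to each site:
  (-2 − -3)² + (-3 − -1)² = 5
  (-6 − -3)² + (-1 − -1)² = 9
  (-1 − -3)² + (4 − -1)² = 29
  (0 − -3)² + (6 − -1)² = 58
  (2 − -3)² + (6 − -1)² = 74
Minimum is attained by (-2, -3), so q lies in its Voronoi cell.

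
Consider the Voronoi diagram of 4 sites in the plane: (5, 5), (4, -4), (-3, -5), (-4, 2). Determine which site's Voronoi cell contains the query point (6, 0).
Nearest site = (4, -4)

The Voronoi cell of site s contains exactly those query points closer to s than to any other site. Compute squared distances from q = (6, 0) to each site:
  (4 − 6)² + (-4 − 0)² = 20
  (5 − 6)² + (5 − 0)² = 26
  (-4 − 6)² + (2 − 0)² = 104
  (-3 − 6)² + (-5 − 0)² = 106
Minimum is attained by (4, -4), so q lies in its Voronoi cell.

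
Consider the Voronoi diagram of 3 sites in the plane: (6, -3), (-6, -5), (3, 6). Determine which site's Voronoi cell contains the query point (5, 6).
Nearest site = (3, 6)

The Voronoi cell of site s contains exactly those query points closer to s than to any other site. Compute squared distances from q = (5, 6) to each site:
  (3 − 5)² + (6 − 6)² = 4
  (6 − 5)² + (-3 − 6)² = 82
  (-6 − 5)² + (-5 − 6)² = 242
Minimum is attained by (3, 6), so q lies in its Voronoi cell.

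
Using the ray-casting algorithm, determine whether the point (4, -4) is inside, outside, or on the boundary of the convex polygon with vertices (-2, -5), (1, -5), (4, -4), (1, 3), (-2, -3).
The point (4, -4) lies on the polygon boundary

Boundary check: the query satisfies the collinearity and bounding-box conditions for some polygon edge, so it lies exactly on the boundary.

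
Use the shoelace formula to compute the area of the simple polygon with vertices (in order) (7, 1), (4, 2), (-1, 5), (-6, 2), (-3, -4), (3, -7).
Area = 175/2

Shoelace formula: Area = (1/2) |Σ_i (x_i · y_{i+1} − x_{i+1} · y_i)| (indices mod n). Compute each cross term:
  (7)(2) − (4)(1) = 10
  (4)(5) − (-1)(2) = 22
  (-1)(2) − (-6)(5) = 28
  (-6)(-4) − (-3)(2) = 30
  (-3)(-7) − (3)(-4) = 33
  (3)(1) − (7)(-7) = 52
Sum = 175, so (signed) Area = 175/2 = 175/2, |Area| = 175/2.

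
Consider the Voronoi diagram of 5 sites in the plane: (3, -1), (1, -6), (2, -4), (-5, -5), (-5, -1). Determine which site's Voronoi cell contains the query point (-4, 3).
Nearest site = (-5, -1)

The Voronoi cell of site s contains exactly those query points closer to s than to any other site. Compute squared distances from q = (-4, 3) to each site:
  (-5 − -4)² + (-1 − 3)² = 17
  (-5 − -4)² + (-5 − 3)² = 65
  (3 − -4)² + (-1 − 3)² = 65
  (2 − -4)² + (-4 − 3)² = 85
  (1 − -4)² + (-6 − 3)² = 106
Minimum is attained by (-5, -1), so q lies in its Voronoi cell.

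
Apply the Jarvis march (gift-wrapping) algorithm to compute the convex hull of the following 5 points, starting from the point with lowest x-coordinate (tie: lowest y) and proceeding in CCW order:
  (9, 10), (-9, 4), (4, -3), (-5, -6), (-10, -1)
Hull (CCW) = [(-10, -1), (-5, -6), (4, -3), (9, 10), (-9, 4)]

Jarvis march: at each step, from the current hull vertex p, select the next vertex q as the point such that every other point lies strictly to the left of (or on) the directed line p → q. (Equivalently: for every other point r, the cross product (q − p) × (r − p) ≥ 0.)
Starting point (lowest x, tie lowest y): (-10, -1). Wrap until returning to start. Resulting hull: (-10, -1), (-5, -6), (4, -3), (9, 10), (-9, 4).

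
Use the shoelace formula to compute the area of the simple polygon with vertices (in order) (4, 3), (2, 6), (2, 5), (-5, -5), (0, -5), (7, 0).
Area = 56

Shoelace formula: Area = (1/2) |Σ_i (x_i · y_{i+1} − x_{i+1} · y_i)| (indices mod n). Compute each cross term:
  (4)(6) − (2)(3) = 18
  (2)(5) − (2)(6) = -2
  (2)(-5) − (-5)(5) = 15
  (-5)(-5) − (0)(-5) = 25
  (0)(0) − (7)(-5) = 35
  (7)(3) − (4)(0) = 21
Sum = 112, so (signed) Area = 112/2 = 56, |Area| = 56.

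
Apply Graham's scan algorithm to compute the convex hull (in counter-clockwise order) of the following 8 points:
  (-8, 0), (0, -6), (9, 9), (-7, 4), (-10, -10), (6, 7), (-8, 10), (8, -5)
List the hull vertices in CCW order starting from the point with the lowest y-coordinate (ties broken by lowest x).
Hull (CCW) = [(-10, -10), (8, -5), (9, 9), (-8, 10)]

Graham scan procedure:
  1. Find the pivot p₀ = point with lowest y (tie → lowest x): (-10, -10).
  2. Sort the remaining points by polar angle around p₀.
  3. Walk through sorted points, maintaining a stack; pop the top while the last three entries make a non-left turn (cross product ≤ 0).
  4. Final stack is the convex hull in CCW order: (-10, -10), (8, -5), (9, 9), (-8, 10).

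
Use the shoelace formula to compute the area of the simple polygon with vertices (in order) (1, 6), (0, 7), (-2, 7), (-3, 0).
Area = 12

Shoelace formula: Area = (1/2) |Σ_i (x_i · y_{i+1} − x_{i+1} · y_i)| (indices mod n). Compute each cross term:
  (1)(7) − (0)(6) = 7
  (0)(7) − (-2)(7) = 14
  (-2)(0) − (-3)(7) = 21
  (-3)(6) − (1)(0) = -18
Sum = 24, so (signed) Area = 24/2 = 12, |Area| = 12.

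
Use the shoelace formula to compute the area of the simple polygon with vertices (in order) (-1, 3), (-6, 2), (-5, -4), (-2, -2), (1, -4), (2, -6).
Area = 32

Shoelace formula: Area = (1/2) |Σ_i (x_i · y_{i+1} − x_{i+1} · y_i)| (indices mod n). Compute each cross term:
  (-1)(2) − (-6)(3) = 16
  (-6)(-4) − (-5)(2) = 34
  (-5)(-2) − (-2)(-4) = 2
  (-2)(-4) − (1)(-2) = 10
  (1)(-6) − (2)(-4) = 2
  (2)(3) − (-1)(-6) = 0
Sum = 64, so (signed) Area = 64/2 = 32, |Area| = 32.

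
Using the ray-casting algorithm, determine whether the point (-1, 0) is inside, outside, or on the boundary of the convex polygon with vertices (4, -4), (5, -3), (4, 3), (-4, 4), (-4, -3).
The point (-1, 0) lies strictly inside the polygon

Cast a horizontal ray to the right from the query point and count how many polygon edges it crosses (each edge strictly once or zero times, handled with the usual half-open convention). 
Parity of crossings → odd ⇒ inside.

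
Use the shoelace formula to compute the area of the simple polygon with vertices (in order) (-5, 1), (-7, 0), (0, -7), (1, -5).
Area = 39/2

Shoelace formula: Area = (1/2) |Σ_i (x_i · y_{i+1} − x_{i+1} · y_i)| (indices mod n). Compute each cross term:
  (-5)(0) − (-7)(1) = 7
  (-7)(-7) − (0)(0) = 49
  (0)(-5) − (1)(-7) = 7
  (1)(1) − (-5)(-5) = -24
Sum = 39, so (signed) Area = 39/2 = 39/2, |Area| = 39/2.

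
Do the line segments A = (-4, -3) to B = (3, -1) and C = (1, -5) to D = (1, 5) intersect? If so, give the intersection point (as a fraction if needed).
Yes; intersection at (1, -11/7) (t = 5/7 on AB, s = 12/35 on CD)

Parametrize AB as A + t(B − A) = (-4 + 7 t, -3 + 2 t) and CD as C + s(D − C) = (1 + 0 s, -5 + 10 s). Solve the linear system for (t, s). Determinant = -70 ≠ 0, so a unique intersection of the containing lines exists. Solution: t = 5/7, s = 12/35 — both in [0, 1], so the segments cross. Intersection point: (1, -11/7).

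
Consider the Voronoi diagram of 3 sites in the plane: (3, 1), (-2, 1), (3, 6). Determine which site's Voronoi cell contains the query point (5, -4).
Nearest site = (3, 1)

The Voronoi cell of site s contains exactly those query points closer to s than to any other site. Compute squared distances from q = (5, -4) to each site:
  (3 − 5)² + (1 − -4)² = 29
  (-2 − 5)² + (1 − -4)² = 74
  (3 − 5)² + (6 − -4)² = 104
Minimum is attained by (3, 1), so q lies in its Voronoi cell.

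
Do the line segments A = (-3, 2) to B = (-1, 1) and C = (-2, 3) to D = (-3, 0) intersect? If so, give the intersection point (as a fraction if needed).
Yes; intersection at (-17/7, 12/7) (t = 2/7 on AB, s = 3/7 on CD)

Parametrize AB as A + t(B − A) = (-3 + 2 t, 2 + -1 t) and CD as C + s(D − C) = (-2 + -1 s, 3 + -3 s). Solve the linear system for (t, s). Determinant = 7 ≠ 0, so a unique intersection of the containing lines exists. Solution: t = 2/7, s = 3/7 — both in [0, 1], so the segments cross. Intersection point: (-17/7, 12/7).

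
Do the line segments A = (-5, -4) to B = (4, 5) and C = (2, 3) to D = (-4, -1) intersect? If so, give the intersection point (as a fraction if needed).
Yes; intersection at (2, 3) (t = 7/9 on AB, s = 0 on CD)

Parametrize AB as A + t(B − A) = (-5 + 9 t, -4 + 9 t) and CD as C + s(D − C) = (2 + -6 s, 3 + -4 s). Solve the linear system for (t, s). Determinant = -18 ≠ 0, so a unique intersection of the containing lines exists. Solution: t = 7/9, s = 0 — both in [0, 1], so the segments cross. Intersection point: (2, 3).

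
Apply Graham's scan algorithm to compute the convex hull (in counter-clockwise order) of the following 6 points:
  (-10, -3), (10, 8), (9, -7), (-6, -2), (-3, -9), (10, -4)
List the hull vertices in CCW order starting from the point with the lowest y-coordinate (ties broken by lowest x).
Hull (CCW) = [(-3, -9), (9, -7), (10, -4), (10, 8), (-10, -3)]

Graham scan procedure:
  1. Find the pivot p₀ = point with lowest y (tie → lowest x): (-3, -9).
  2. Sort the remaining points by polar angle around p₀.
  3. Walk through sorted points, maintaining a stack; pop the top while the last three entries make a non-left turn (cross product ≤ 0).
  4. Final stack is the convex hull in CCW order: (-3, -9), (9, -7), (10, -4), (10, 8), (-10, -3).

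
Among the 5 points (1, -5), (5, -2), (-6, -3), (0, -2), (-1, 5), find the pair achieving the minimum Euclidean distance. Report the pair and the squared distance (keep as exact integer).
Pair = ((1, -5), (0, -2)); squared distance = 10

Compute all C(5, 2) = 10 pairwise squared distances (x_i − x_j)² + (y_i − y_j)². The minimum is 10, attained by the pair ((1, -5), (0, -2)).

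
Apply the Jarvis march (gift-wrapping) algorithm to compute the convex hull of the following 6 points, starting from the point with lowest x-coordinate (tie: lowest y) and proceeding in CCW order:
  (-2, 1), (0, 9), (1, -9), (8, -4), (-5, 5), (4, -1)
Hull (CCW) = [(-5, 5), (1, -9), (8, -4), (0, 9)]

Jarvis march: at each step, from the current hull vertex p, select the next vertex q as the point such that every other point lies strictly to the left of (or on) the directed line p → q. (Equivalently: for every other point r, the cross product (q − p) × (r − p) ≥ 0.)
Starting point (lowest x, tie lowest y): (-5, 5). Wrap until returning to start. Resulting hull: (-5, 5), (1, -9), (8, -4), (0, 9).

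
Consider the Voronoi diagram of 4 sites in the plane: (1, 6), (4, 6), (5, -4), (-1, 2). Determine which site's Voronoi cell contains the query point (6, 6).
Nearest site = (4, 6)

The Voronoi cell of site s contains exactly those query points closer to s than to any other site. Compute squared distances from q = (6, 6) to each site:
  (4 − 6)² + (6 − 6)² = 4
  (1 − 6)² + (6 − 6)² = 25
  (-1 − 6)² + (2 − 6)² = 65
  (5 − 6)² + (-4 − 6)² = 101
Minimum is attained by (4, 6), so q lies in its Voronoi cell.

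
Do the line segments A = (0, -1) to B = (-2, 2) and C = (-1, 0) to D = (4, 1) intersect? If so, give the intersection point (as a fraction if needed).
Yes; intersection at (-12/17, 1/17) (t = 6/17 on AB, s = 1/17 on CD)

Parametrize AB as A + t(B − A) = (0 + -2 t, -1 + 3 t) and CD as C + s(D − C) = (-1 + 5 s, 0 + 1 s). Solve the linear system for (t, s). Determinant = 17 ≠ 0, so a unique intersection of the containing lines exists. Solution: t = 6/17, s = 1/17 — both in [0, 1], so the segments cross. Intersection point: (-12/17, 1/17).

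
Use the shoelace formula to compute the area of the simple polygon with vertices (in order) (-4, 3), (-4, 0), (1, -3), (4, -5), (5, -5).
Area = 31/2

Shoelace formula: Area = (1/2) |Σ_i (x_i · y_{i+1} − x_{i+1} · y_i)| (indices mod n). Compute each cross term:
  (-4)(0) − (-4)(3) = 12
  (-4)(-3) − (1)(0) = 12
  (1)(-5) − (4)(-3) = 7
  (4)(-5) − (5)(-5) = 5
  (5)(3) − (-4)(-5) = -5
Sum = 31, so (signed) Area = 31/2 = 31/2, |Area| = 31/2.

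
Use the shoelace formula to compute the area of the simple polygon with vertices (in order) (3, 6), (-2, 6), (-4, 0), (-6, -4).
Area = 23

Shoelace formula: Area = (1/2) |Σ_i (x_i · y_{i+1} − x_{i+1} · y_i)| (indices mod n). Compute each cross term:
  (3)(6) − (-2)(6) = 30
  (-2)(0) − (-4)(6) = 24
  (-4)(-4) − (-6)(0) = 16
  (-6)(6) − (3)(-4) = -24
Sum = 46, so (signed) Area = 46/2 = 23, |Area| = 23.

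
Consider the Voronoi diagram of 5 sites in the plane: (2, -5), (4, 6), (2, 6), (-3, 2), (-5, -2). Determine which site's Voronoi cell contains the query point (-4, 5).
Nearest site = (-3, 2)

The Voronoi cell of site s contains exactly those query points closer to s than to any other site. Compute squared distances from q = (-4, 5) to each site:
  (-3 − -4)² + (2 − 5)² = 10
  (2 − -4)² + (6 − 5)² = 37
  (-5 − -4)² + (-2 − 5)² = 50
  (4 − -4)² + (6 − 5)² = 65
  (2 − -4)² + (-5 − 5)² = 136
Minimum is attained by (-3, 2), so q lies in its Voronoi cell.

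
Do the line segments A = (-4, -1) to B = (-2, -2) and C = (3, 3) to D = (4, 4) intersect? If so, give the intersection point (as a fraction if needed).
No (intersection of containing lines falls outside at least one segment)

Parametrize and solve: t = 1, s = -5. At least one of these is outside [0, 1], so the segments do not intersect.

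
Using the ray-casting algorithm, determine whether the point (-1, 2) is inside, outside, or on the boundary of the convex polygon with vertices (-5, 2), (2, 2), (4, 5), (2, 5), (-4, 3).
The point (-1, 2) lies on the polygon boundary

Boundary check: the query satisfies the collinearity and bounding-box conditions for some polygon edge, so it lies exactly on the boundary.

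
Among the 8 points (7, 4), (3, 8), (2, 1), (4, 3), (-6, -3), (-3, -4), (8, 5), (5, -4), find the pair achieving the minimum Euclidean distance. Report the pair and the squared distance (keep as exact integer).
Pair = ((7, 4), (8, 5)); squared distance = 2

Compute all C(8, 2) = 28 pairwise squared distances (x_i − x_j)² + (y_i − y_j)². The minimum is 2, attained by the pair ((7, 4), (8, 5)).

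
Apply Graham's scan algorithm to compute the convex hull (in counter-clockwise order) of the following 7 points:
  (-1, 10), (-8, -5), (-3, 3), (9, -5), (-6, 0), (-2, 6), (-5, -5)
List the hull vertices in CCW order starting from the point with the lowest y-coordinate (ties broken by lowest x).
Hull (CCW) = [(-8, -5), (9, -5), (-1, 10), (-6, 0)]

Graham scan procedure:
  1. Find the pivot p₀ = point with lowest y (tie → lowest x): (-8, -5).
  2. Sort the remaining points by polar angle around p₀.
  3. Walk through sorted points, maintaining a stack; pop the top while the last three entries make a non-left turn (cross product ≤ 0).
  4. Final stack is the convex hull in CCW order: (-8, -5), (9, -5), (-1, 10), (-6, 0).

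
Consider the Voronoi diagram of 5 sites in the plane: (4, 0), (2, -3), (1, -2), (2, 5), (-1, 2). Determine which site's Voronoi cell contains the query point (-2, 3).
Nearest site = (-1, 2)

The Voronoi cell of site s contains exactly those query points closer to s than to any other site. Compute squared distances from q = (-2, 3) to each site:
  (-1 − -2)² + (2 − 3)² = 2
  (2 − -2)² + (5 − 3)² = 20
  (1 − -2)² + (-2 − 3)² = 34
  (4 − -2)² + (0 − 3)² = 45
  (2 − -2)² + (-3 − 3)² = 52
Minimum is attained by (-1, 2), so q lies in its Voronoi cell.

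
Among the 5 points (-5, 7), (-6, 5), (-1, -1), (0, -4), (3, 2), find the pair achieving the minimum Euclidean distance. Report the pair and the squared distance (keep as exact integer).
Pair = ((-5, 7), (-6, 5)); squared distance = 5

Compute all C(5, 2) = 10 pairwise squared distances (x_i − x_j)² + (y_i − y_j)². The minimum is 5, attained by the pair ((-5, 7), (-6, 5)).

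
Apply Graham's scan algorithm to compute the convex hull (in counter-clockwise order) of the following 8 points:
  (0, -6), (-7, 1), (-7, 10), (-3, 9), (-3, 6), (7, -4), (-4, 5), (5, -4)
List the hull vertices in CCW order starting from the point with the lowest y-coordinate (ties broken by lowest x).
Hull (CCW) = [(0, -6), (7, -4), (-3, 9), (-7, 10), (-7, 1)]

Graham scan procedure:
  1. Find the pivot p₀ = point with lowest y (tie → lowest x): (0, -6).
  2. Sort the remaining points by polar angle around p₀.
  3. Walk through sorted points, maintaining a stack; pop the top while the last three entries make a non-left turn (cross product ≤ 0).
  4. Final stack is the convex hull in CCW order: (0, -6), (7, -4), (-3, 9), (-7, 10), (-7, 1).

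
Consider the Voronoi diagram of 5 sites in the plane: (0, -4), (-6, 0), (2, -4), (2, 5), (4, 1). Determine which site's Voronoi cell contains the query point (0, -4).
Nearest site = (0, -4)

The Voronoi cell of site s contains exactly those query points closer to s than to any other site. Compute squared distances from q = (0, -4) to each site:
  (0 − 0)² + (-4 − -4)² = 0
  (2 − 0)² + (-4 − -4)² = 4
  (4 − 0)² + (1 − -4)² = 41
  (-6 − 0)² + (0 − -4)² = 52
  (2 − 0)² + (5 − -4)² = 85
Minimum is attained by (0, -4), so q lies in its Voronoi cell.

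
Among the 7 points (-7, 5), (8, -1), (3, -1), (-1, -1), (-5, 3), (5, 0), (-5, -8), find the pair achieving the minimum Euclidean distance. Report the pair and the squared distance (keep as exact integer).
Pair = ((3, -1), (5, 0)); squared distance = 5

Compute all C(7, 2) = 21 pairwise squared distances (x_i − x_j)² + (y_i − y_j)². The minimum is 5, attained by the pair ((3, -1), (5, 0)).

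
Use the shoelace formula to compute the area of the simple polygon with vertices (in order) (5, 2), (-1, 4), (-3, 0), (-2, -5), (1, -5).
Area = 91/2

Shoelace formula: Area = (1/2) |Σ_i (x_i · y_{i+1} − x_{i+1} · y_i)| (indices mod n). Compute each cross term:
  (5)(4) − (-1)(2) = 22
  (-1)(0) − (-3)(4) = 12
  (-3)(-5) − (-2)(0) = 15
  (-2)(-5) − (1)(-5) = 15
  (1)(2) − (5)(-5) = 27
Sum = 91, so (signed) Area = 91/2 = 91/2, |Area| = 91/2.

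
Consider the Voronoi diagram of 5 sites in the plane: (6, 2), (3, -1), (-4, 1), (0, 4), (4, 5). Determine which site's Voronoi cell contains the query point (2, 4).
Nearest site = (0, 4)

The Voronoi cell of site s contains exactly those query points closer to s than to any other site. Compute squared distances from q = (2, 4) to each site:
  (0 − 2)² + (4 − 4)² = 4
  (4 − 2)² + (5 − 4)² = 5
  (6 − 2)² + (2 − 4)² = 20
  (3 − 2)² + (-1 − 4)² = 26
  (-4 − 2)² + (1 − 4)² = 45
Minimum is attained by (0, 4), so q lies in its Voronoi cell.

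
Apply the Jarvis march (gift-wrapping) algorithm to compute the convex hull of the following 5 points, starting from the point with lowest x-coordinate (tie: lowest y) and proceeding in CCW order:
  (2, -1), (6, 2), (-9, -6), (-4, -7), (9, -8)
Hull (CCW) = [(-9, -6), (-4, -7), (9, -8), (6, 2)]

Jarvis march: at each step, from the current hull vertex p, select the next vertex q as the point such that every other point lies strictly to the left of (or on) the directed line p → q. (Equivalently: for every other point r, the cross product (q − p) × (r − p) ≥ 0.)
Starting point (lowest x, tie lowest y): (-9, -6). Wrap until returning to start. Resulting hull: (-9, -6), (-4, -7), (9, -8), (6, 2).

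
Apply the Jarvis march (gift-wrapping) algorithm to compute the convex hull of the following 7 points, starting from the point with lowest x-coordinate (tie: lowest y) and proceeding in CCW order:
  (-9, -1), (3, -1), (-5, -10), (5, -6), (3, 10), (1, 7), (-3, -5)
Hull (CCW) = [(-9, -1), (-5, -10), (5, -6), (3, 10)]

Jarvis march: at each step, from the current hull vertex p, select the next vertex q as the point such that every other point lies strictly to the left of (or on) the directed line p → q. (Equivalently: for every other point r, the cross product (q − p) × (r − p) ≥ 0.)
Starting point (lowest x, tie lowest y): (-9, -1). Wrap until returning to start. Resulting hull: (-9, -1), (-5, -10), (5, -6), (3, 10).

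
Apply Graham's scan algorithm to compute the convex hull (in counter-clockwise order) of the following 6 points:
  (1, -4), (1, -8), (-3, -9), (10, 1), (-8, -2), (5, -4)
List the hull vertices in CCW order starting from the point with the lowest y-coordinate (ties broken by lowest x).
Hull (CCW) = [(-3, -9), (1, -8), (10, 1), (-8, -2)]

Graham scan procedure:
  1. Find the pivot p₀ = point with lowest y (tie → lowest x): (-3, -9).
  2. Sort the remaining points by polar angle around p₀.
  3. Walk through sorted points, maintaining a stack; pop the top while the last three entries make a non-left turn (cross product ≤ 0).
  4. Final stack is the convex hull in CCW order: (-3, -9), (1, -8), (10, 1), (-8, -2).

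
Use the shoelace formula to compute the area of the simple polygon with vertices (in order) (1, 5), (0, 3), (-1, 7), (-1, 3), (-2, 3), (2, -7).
Area = 19

Shoelace formula: Area = (1/2) |Σ_i (x_i · y_{i+1} − x_{i+1} · y_i)| (indices mod n). Compute each cross term:
  (1)(3) − (0)(5) = 3
  (0)(7) − (-1)(3) = 3
  (-1)(3) − (-1)(7) = 4
  (-1)(3) − (-2)(3) = 3
  (-2)(-7) − (2)(3) = 8
  (2)(5) − (1)(-7) = 17
Sum = 38, so (signed) Area = 38/2 = 19, |Area| = 19.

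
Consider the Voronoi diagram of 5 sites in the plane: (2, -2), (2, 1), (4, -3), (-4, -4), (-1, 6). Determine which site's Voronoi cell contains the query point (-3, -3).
Nearest site = (-4, -4)

The Voronoi cell of site s contains exactly those query points closer to s than to any other site. Compute squared distances from q = (-3, -3) to each site:
  (-4 − -3)² + (-4 − -3)² = 2
  (2 − -3)² + (-2 − -3)² = 26
  (2 − -3)² + (1 − -3)² = 41
  (4 − -3)² + (-3 − -3)² = 49
  (-1 − -3)² + (6 − -3)² = 85
Minimum is attained by (-4, -4), so q lies in its Voronoi cell.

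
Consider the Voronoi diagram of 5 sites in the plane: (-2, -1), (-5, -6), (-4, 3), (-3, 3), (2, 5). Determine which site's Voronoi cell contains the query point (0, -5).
Nearest site = (-2, -1)

The Voronoi cell of site s contains exactly those query points closer to s than to any other site. Compute squared distances from q = (0, -5) to each site:
  (-2 − 0)² + (-1 − -5)² = 20
  (-5 − 0)² + (-6 − -5)² = 26
  (-3 − 0)² + (3 − -5)² = 73
  (-4 − 0)² + (3 − -5)² = 80
  (2 − 0)² + (5 − -5)² = 104
Minimum is attained by (-2, -1), so q lies in its Voronoi cell.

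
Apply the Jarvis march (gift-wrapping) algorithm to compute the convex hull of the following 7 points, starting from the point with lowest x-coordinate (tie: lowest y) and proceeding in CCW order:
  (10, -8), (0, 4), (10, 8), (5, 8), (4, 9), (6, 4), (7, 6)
Hull (CCW) = [(0, 4), (10, -8), (10, 8), (4, 9)]

Jarvis march: at each step, from the current hull vertex p, select the next vertex q as the point such that every other point lies strictly to the left of (or on) the directed line p → q. (Equivalently: for every other point r, the cross product (q − p) × (r − p) ≥ 0.)
Starting point (lowest x, tie lowest y): (0, 4). Wrap until returning to start. Resulting hull: (0, 4), (10, -8), (10, 8), (4, 9).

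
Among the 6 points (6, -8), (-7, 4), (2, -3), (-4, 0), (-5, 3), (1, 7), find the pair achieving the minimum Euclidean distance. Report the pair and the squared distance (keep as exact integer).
Pair = ((-7, 4), (-5, 3)); squared distance = 5

Compute all C(6, 2) = 15 pairwise squared distances (x_i − x_j)² + (y_i − y_j)². The minimum is 5, attained by the pair ((-7, 4), (-5, 3)).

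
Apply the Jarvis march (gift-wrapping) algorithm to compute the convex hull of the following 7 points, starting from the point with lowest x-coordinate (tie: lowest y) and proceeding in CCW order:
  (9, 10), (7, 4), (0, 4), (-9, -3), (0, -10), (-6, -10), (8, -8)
Hull (CCW) = [(-9, -3), (-6, -10), (0, -10), (8, -8), (9, 10), (0, 4)]

Jarvis march: at each step, from the current hull vertex p, select the next vertex q as the point such that every other point lies strictly to the left of (or on) the directed line p → q. (Equivalently: for every other point r, the cross product (q − p) × (r − p) ≥ 0.)
Starting point (lowest x, tie lowest y): (-9, -3). Wrap until returning to start. Resulting hull: (-9, -3), (-6, -10), (0, -10), (8, -8), (9, 10), (0, 4).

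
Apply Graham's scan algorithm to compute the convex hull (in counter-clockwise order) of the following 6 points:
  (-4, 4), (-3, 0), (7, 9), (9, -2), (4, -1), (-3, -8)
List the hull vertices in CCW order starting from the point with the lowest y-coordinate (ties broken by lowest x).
Hull (CCW) = [(-3, -8), (9, -2), (7, 9), (-4, 4)]

Graham scan procedure:
  1. Find the pivot p₀ = point with lowest y (tie → lowest x): (-3, -8).
  2. Sort the remaining points by polar angle around p₀.
  3. Walk through sorted points, maintaining a stack; pop the top while the last three entries make a non-left turn (cross product ≤ 0).
  4. Final stack is the convex hull in CCW order: (-3, -8), (9, -2), (7, 9), (-4, 4).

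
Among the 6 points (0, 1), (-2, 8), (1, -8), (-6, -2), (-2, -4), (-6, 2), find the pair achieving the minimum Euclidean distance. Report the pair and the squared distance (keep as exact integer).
Pair = ((-6, -2), (-6, 2)); squared distance = 16

Compute all C(6, 2) = 15 pairwise squared distances (x_i − x_j)² + (y_i − y_j)². The minimum is 16, attained by the pair ((-6, -2), (-6, 2)).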